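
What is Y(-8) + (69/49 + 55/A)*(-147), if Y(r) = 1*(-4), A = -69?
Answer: -2158/23 ≈ -93.826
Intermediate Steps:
Y(r) = -4
Y(-8) + (69/49 + 55/A)*(-147) = -4 + (69/49 + 55/(-69))*(-147) = -4 + (69*(1/49) + 55*(-1/69))*(-147) = -4 + (69/49 - 55/69)*(-147) = -4 + (2066/3381)*(-147) = -4 - 2066/23 = -2158/23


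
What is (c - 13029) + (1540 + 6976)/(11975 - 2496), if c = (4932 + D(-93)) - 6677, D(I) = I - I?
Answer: -140034230/9479 ≈ -14773.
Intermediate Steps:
D(I) = 0
c = -1745 (c = (4932 + 0) - 6677 = 4932 - 6677 = -1745)
(c - 13029) + (1540 + 6976)/(11975 - 2496) = (-1745 - 13029) + (1540 + 6976)/(11975 - 2496) = -14774 + 8516/9479 = -140034230/9479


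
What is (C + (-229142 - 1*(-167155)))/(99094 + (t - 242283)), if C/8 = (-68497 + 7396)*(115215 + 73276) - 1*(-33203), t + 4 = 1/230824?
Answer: 21267131991924984/33052381031 ≈ 6.4344e+5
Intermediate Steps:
t = -923295/230824 (t = -4 + 1/230824 = -923295/230824 ≈ -4.0000)
C = -92135643104 (C = 8*((-68497 + 7396)*(115215 + 73276) - 1*(-33203)) = 8*(-61101*188491 + 33203) = 8*(-11516988591 + 33203) = 8*(-11516955388) = -92135643104)
(C + (-229142 - 1*(-167155)))/(99094 + (t - 242283)) = (-92135643104 + (-229142 - 1*(-167155)))/(99094 + (-923295/230824 - 242283)) = (-92135643104 + (-229142 + 167155))/(99094 - 55925654487/230824) = (-92135643104 - 61987)/(-33052381031/230824) = -92135705091*(-230824/33052381031) = 21267131991924984/33052381031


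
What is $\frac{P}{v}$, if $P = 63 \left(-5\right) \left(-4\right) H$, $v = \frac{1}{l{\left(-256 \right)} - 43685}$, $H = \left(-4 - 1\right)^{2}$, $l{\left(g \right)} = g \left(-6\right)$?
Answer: $-1327693500$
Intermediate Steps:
$l{\left(g \right)} = - 6 g$
$H = 25$ ($H = \left(-5\right)^{2} = 25$)
$v = - \frac{1}{42149}$ ($v = \frac{1}{\left(-6\right) \left(-256\right) - 43685} = \frac{1}{1536 - 43685} = \frac{1}{-42149} = - \frac{1}{42149} \approx -2.3725 \cdot 10^{-5}$)
$P = 31500$ ($P = 63 \left(-5\right) \left(-4\right) 25 = 63 \cdot 20 \cdot 25 = 63 \cdot 500 = 31500$)
$\frac{P}{v} = \frac{31500}{- \frac{1}{42149}} = 31500 \left(-42149\right) = -1327693500$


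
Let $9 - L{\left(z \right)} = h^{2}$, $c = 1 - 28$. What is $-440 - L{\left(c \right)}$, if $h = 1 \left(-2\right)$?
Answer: $-445$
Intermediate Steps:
$h = -2$
$c = -27$
$L{\left(z \right)} = 5$ ($L{\left(z \right)} = 9 - \left(-2\right)^{2} = 9 - 4 = 5$)
$-440 - L{\left(c \right)} = -440 - 5 = -445$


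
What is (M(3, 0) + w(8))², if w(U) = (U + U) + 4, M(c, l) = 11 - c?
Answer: 784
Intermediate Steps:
w(U) = 4 + 2*U (w(U) = 2*U + 4 = 4 + 2*U)
(M(3, 0) + w(8))² = ((11 - 1*3) + (4 + 2*8))² = ((11 - 3) + (4 + 16))² = (8 + 20)² = 28² = 784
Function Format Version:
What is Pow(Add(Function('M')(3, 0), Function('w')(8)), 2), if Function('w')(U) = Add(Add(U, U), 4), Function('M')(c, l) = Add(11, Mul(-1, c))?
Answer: 784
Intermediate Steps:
Function('w')(U) = Add(4, Mul(2, U)) (Function('w')(U) = Add(Mul(2, U), 4) = Add(4, Mul(2, U)))
Pow(Add(Function('M')(3, 0), Function('w')(8)), 2) = Pow(Add(Add(11, Mul(-1, 3)), Add(4, Mul(2, 8))), 2) = Pow(Add(Add(11, -3), Add(4, 16)), 2) = Pow(Add(8, 20), 2) = Pow(28, 2) = 784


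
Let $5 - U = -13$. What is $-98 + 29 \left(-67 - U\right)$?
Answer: $-2563$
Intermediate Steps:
$U = 18$ ($U = 5 - -13 = 5 + 13 = 18$)
$-98 + 29 \left(-67 - U\right) = -98 + 29 \left(-67 - 18\right) = -98 + 29 \left(-85\right) = -98 - 2465 = -2563$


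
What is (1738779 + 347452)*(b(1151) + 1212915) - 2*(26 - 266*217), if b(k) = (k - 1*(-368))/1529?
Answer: 3869016860794342/1529 ≈ 2.5304e+12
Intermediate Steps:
b(k) = 368/1529 + k/1529 (b(k) = (k + 368)*(1/1529) = (368 + k)*(1/1529) = 368/1529 + k/1529)
(1738779 + 347452)*(b(1151) + 1212915) - 2*(26 - 266*217) = (1738779 + 347452)*((368/1529 + (1/1529)*1151) + 1212915) - 2*(26 - 266*217) = 2086231*((368/1529 + 1151/1529) + 1212915) - 2*(26 - 57722) = 2086231*(1519/1529 + 1212915) - 2*(-57696) = 2086231*(1854548554/1529) + 115392 = 3869016684359974/1529 + 115392 = 3869016860794342/1529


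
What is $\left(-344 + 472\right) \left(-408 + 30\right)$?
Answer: $-48384$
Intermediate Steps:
$\left(-344 + 472\right) \left(-408 + 30\right) = 128 \left(-378\right) = -48384$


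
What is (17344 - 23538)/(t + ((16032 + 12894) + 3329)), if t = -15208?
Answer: -6194/17047 ≈ -0.36335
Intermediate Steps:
(17344 - 23538)/(t + ((16032 + 12894) + 3329)) = (17344 - 23538)/(-15208 + ((16032 + 12894) + 3329)) = -6194/(-15208 + (28926 + 3329)) = -6194/(-15208 + 32255) = -6194/17047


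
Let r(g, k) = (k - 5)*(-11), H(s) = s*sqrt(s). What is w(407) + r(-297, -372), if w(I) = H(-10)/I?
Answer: 4147 - 10*I*sqrt(10)/407 ≈ 4147.0 - 0.077697*I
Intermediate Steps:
H(s) = s**(3/2)
r(g, k) = 55 - 11*k (r(g, k) = (-5 + k)*(-11) = 55 - 11*k)
w(I) = -10*I*sqrt(10)/I (w(I) = (-10)**(3/2)/I = (-10*I*sqrt(10))/I = -10*I*sqrt(10)/I)
w(407) + r(-297, -372) = -10*I*sqrt(10)/407 + (55 - 11*(-372)) = -10*I*sqrt(10)*1/407 + (55 + 4092) = -10*I*sqrt(10)/407 + 4147 = 4147 - 10*I*sqrt(10)/407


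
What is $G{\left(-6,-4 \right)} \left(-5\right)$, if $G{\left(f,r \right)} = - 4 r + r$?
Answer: $-60$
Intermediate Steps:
$G{\left(f,r \right)} = - 3 r$
$G{\left(-6,-4 \right)} \left(-5\right) = \left(-3\right) \left(-4\right) \left(-5\right) = 12 \left(-5\right) = -60$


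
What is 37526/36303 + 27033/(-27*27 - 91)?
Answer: -950607679/29768460 ≈ -31.933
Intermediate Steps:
37526/36303 + 27033/(-27*27 - 91) = 37526*(1/36303) + 27033/(-729 - 91) = 37526/36303 + 27033/(-820) = 37526/36303 + 27033*(-1/820) = 37526/36303 - 27033/820 = -950607679/29768460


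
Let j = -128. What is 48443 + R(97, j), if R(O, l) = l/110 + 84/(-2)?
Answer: 2661991/55 ≈ 48400.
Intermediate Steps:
R(O, l) = -42 + l/110 (R(O, l) = l*(1/110) + 84*(-1/2) = l/110 - 42 = -42 + l/110)
48443 + R(97, j) = 48443 + (-42 + (1/110)*(-128)) = 48443 + (-42 - 64/55) = 48443 - 2374/55 = 2661991/55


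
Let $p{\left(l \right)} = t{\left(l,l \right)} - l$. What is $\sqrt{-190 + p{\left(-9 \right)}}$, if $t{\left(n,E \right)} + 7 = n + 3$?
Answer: $i \sqrt{194} \approx 13.928 i$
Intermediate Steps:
$t{\left(n,E \right)} = -4 + n$ ($t{\left(n,E \right)} = -7 + \left(n + 3\right) = -7 + \left(3 + n\right) = -4 + n$)
$p{\left(l \right)} = -4$ ($p{\left(l \right)} = \left(-4 + l\right) - l = -4$)
$\sqrt{-190 + p{\left(-9 \right)}} = \sqrt{-190 - 4} = \sqrt{-194} = i \sqrt{194}$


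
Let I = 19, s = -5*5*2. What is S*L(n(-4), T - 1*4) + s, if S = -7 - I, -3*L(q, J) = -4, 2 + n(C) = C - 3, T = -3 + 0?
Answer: -254/3 ≈ -84.667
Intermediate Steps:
T = -3
n(C) = -5 + C (n(C) = -2 + (C - 3) = -2 + (-3 + C) = -5 + C)
L(q, J) = 4/3 (L(q, J) = -⅓*(-4) = 4/3)
s = -50 (s = -25*2 = -50)
S = -26 (S = -7 - 1*19 = -7 - 19 = -26)
S*L(n(-4), T - 1*4) + s = -26*4/3 - 50 = -104/3 - 50 = -254/3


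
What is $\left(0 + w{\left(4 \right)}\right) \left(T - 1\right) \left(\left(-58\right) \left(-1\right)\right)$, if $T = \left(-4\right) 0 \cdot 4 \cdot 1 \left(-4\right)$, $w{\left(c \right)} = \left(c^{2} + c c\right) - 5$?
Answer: $-1566$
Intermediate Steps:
$w{\left(c \right)} = -5 + 2 c^{2}$ ($w{\left(c \right)} = \left(c^{2} + c^{2}\right) - 5 = 2 c^{2} - 5 = -5 + 2 c^{2}$)
$T = 0$ ($T = 0 \cdot 4 \left(-4\right) = 0 \left(-4\right) = 0$)
$\left(0 + w{\left(4 \right)}\right) \left(T - 1\right) \left(\left(-58\right) \left(-1\right)\right) = \left(0 - \left(5 - 2 \cdot 4^{2}\right)\right) \left(0 - 1\right) \left(\left(-58\right) \left(-1\right)\right) = \left(0 + \left(-5 + 2 \cdot 16\right)\right) \left(-1\right) 58 = \left(0 + \left(-5 + 32\right)\right) \left(-1\right) 58 = \left(0 + 27\right) \left(-1\right) 58 = 27 \left(-1\right) 58 = \left(-27\right) 58 = -1566$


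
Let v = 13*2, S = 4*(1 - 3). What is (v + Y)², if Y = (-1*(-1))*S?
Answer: 324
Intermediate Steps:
S = -8 (S = 4*(-2) = -8)
v = 26
Y = -8 (Y = -1*(-1)*(-8) = 1*(-8) = -8)
(v + Y)² = (26 - 8)² = 18² = 324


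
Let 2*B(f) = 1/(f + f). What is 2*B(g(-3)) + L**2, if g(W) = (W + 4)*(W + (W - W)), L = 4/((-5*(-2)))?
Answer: -1/150 ≈ -0.0066667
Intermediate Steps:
L = 2/5 (L = 4/10 = 4*(1/10) = 2/5 ≈ 0.40000)
g(W) = W*(4 + W) (g(W) = (4 + W)*(W + 0) = (4 + W)*W = W*(4 + W))
B(f) = 1/(4*f) (B(f) = 1/(2*(f + f)) = 1/(2*((2*f))) = (1/(2*f))/2 = 1/(4*f))
2*B(g(-3)) + L**2 = 2*(1/(4*((-3*(4 - 3))))) + (2/5)**2 = 2*(1/(4*((-3*1)))) + 4/25 = 2*((1/4)/(-3)) + 4/25 = 2*((1/4)*(-1/3)) + 4/25 = 2*(-1/12) + 4/25 = -1/6 + 4/25 = -1/150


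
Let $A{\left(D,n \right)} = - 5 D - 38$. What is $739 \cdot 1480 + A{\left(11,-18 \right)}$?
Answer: $1093627$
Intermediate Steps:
$A{\left(D,n \right)} = -38 - 5 D$
$739 \cdot 1480 + A{\left(11,-18 \right)} = 739 \cdot 1480 - 93 = 1093720 - 93 = 1093627$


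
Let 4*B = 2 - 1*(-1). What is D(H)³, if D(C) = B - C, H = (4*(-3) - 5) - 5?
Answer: 753571/64 ≈ 11775.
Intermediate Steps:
H = -22 (H = (-12 - 5) - 5 = -17 - 5 = -22)
B = ¾ (B = (2 - 1*(-1))/4 = (2 + 1)/4 = (¼)*3 = ¾ ≈ 0.75000)
D(C) = ¾ - C
D(H)³ = (¾ - 1*(-22))³ = (¾ + 22)³ = (91/4)³ = 753571/64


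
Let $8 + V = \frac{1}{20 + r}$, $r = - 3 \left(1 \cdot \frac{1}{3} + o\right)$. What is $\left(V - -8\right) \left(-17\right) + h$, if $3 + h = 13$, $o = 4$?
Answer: $\frac{53}{7} \approx 7.5714$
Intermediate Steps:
$r = -13$ ($r = - 3 \left(1 \cdot \frac{1}{3} + 4\right) = - 3 \left(\frac{1}{3} + 4\right) = \left(-3\right) \frac{13}{3} = -13$)
$h = 10$ ($h = -3 + 13 = 10$)
$V = - \frac{55}{7}$ ($V = -8 + \frac{1}{20 - 13} = -8 + \frac{1}{7} = - \frac{55}{7} \approx -7.8571$)
$\left(V - -8\right) \left(-17\right) + h = \left(- \frac{55}{7} - -8\right) \left(-17\right) + 10 = \left(- \frac{55}{7} + 8\right) \left(-17\right) + 10 = \frac{1}{7} \left(-17\right) + 10 = - \frac{17}{7} + 10 = \frac{53}{7}$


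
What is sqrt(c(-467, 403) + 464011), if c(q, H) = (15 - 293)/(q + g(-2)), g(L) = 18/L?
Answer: sqrt(26283472166)/238 ≈ 681.18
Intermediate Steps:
c(q, H) = -278/(-9 + q) (c(q, H) = (15 - 293)/(q + 18/(-2)) = -278/(q + 18*(-1/2)) = -278/(q - 9) = -278/(-9 + q))
sqrt(c(-467, 403) + 464011) = sqrt(-278/(-9 - 467) + 464011) = sqrt(-278/(-476) + 464011) = sqrt(-278*(-1/476) + 464011) = sqrt(139/238 + 464011) = sqrt(110434757/238) = sqrt(26283472166)/238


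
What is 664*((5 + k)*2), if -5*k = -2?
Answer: 35856/5 ≈ 7171.2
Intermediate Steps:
k = ⅖ (k = -⅕*(-2) = ⅖ ≈ 0.40000)
664*((5 + k)*2) = 664*((5 + ⅖)*2) = 664*((27/5)*2) = 664*(54/5) = 35856/5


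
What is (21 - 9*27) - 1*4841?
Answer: -5063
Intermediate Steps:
(21 - 9*27) - 1*4841 = (21 - 243) - 4841 = -222 - 4841 = -5063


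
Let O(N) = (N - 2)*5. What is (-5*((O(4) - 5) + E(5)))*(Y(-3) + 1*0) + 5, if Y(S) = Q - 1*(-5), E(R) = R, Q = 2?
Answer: -345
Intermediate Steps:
O(N) = -10 + 5*N (O(N) = (-2 + N)*5 = -10 + 5*N)
Y(S) = 7 (Y(S) = 2 - 1*(-5) = 2 + 5 = 7)
(-5*((O(4) - 5) + E(5)))*(Y(-3) + 1*0) + 5 = (-5*(((-10 + 5*4) - 5) + 5))*(7 + 1*0) + 5 = (-5*(((-10 + 20) - 5) + 5))*(7 + 0) + 5 = -5*((10 - 5) + 5)*7 + 5 = -5*(5 + 5)*7 + 5 = -5*10*7 + 5 = -50*7 + 5 = -350 + 5 = -345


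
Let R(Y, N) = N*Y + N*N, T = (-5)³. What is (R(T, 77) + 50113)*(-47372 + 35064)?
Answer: -571300436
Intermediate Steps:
T = -125
R(Y, N) = N² + N*Y (R(Y, N) = N*Y + N² = N² + N*Y)
(R(T, 77) + 50113)*(-47372 + 35064) = (77*(77 - 125) + 50113)*(-47372 + 35064) = (77*(-48) + 50113)*(-12308) = (-3696 + 50113)*(-12308) = 46417*(-12308) = -571300436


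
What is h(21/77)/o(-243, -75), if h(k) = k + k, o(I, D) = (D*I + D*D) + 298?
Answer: 3/132814 ≈ 2.2588e-5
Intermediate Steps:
o(I, D) = 298 + D² + D*I (o(I, D) = (D*I + D²) + 298 = (D² + D*I) + 298 = 298 + D² + D*I)
h(k) = 2*k
h(21/77)/o(-243, -75) = (2*(21/77))/(298 + (-75)² - 75*(-243)) = (2*(21*(1/77)))/(298 + 5625 + 18225) = (2*(3/11))/24148 = (6/11)*(1/24148) = 3/132814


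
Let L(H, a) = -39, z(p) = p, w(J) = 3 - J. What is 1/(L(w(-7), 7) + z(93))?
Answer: 1/54 ≈ 0.018519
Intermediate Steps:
1/(L(w(-7), 7) + z(93)) = 1/(-39 + 93) = 1/54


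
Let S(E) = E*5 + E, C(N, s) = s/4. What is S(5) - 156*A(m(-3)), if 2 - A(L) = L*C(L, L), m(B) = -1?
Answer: -243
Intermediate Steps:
C(N, s) = s/4 (C(N, s) = s*(¼) = s/4)
A(L) = 2 - L²/4 (A(L) = 2 - L*L/4 = 2 - L²/4)
S(E) = 6*E (S(E) = 5*E + E = 6*E)
S(5) - 156*A(m(-3)) = 6*5 - 156*(2 - ¼*(-1)²) = 30 - 156*(2 - ¼*1) = 30 - 156*(2 - ¼) = 30 - 156*7/4 = 30 - 273 = -243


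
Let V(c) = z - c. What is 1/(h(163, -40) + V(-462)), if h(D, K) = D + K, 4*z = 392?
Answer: 1/683 ≈ 0.0014641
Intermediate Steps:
z = 98 (z = (¼)*392 = 98)
V(c) = 98 - c
1/(h(163, -40) + V(-462)) = 1/((163 - 40) + (98 - 1*(-462))) = 1/(123 + (98 + 462)) = 1/(123 + 560) = 1/683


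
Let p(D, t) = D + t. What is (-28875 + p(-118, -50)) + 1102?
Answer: -27941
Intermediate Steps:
(-28875 + p(-118, -50)) + 1102 = (-28875 + (-118 - 50)) + 1102 = (-28875 - 168) + 1102 = -29043 + 1102 = -27941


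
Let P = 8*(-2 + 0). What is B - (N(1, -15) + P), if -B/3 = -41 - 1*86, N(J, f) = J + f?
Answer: 411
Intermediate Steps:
B = 381 (B = -3*(-41 - 1*86) = -3*(-41 - 86) = -3*(-127) = 381)
P = -16 (P = 8*(-2) = -16)
B - (N(1, -15) + P) = 381 - ((1 - 15) - 16) = 381 - (-14 - 16) = 381 - 1*(-30) = 381 + 30 = 411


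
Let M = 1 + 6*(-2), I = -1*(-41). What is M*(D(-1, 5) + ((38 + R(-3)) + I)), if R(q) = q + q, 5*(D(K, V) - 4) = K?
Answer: -4224/5 ≈ -844.80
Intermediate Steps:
D(K, V) = 4 + K/5
I = 41
R(q) = 2*q
M = -11 (M = 1 - 12 = -11)
M*(D(-1, 5) + ((38 + R(-3)) + I)) = -11*((4 + (⅕)*(-1)) + ((38 + 2*(-3)) + 41)) = -11*((4 - ⅕) + ((38 - 6) + 41)) = -11*(19/5 + (32 + 41)) = -11*(19/5 + 73) = -11*384/5 = -4224/5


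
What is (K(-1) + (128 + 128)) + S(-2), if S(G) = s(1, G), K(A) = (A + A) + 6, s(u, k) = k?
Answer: 258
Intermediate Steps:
K(A) = 6 + 2*A (K(A) = 2*A + 6 = 6 + 2*A)
S(G) = G
(K(-1) + (128 + 128)) + S(-2) = ((6 + 2*(-1)) + (128 + 128)) - 2 = ((6 - 2) + 256) - 2 = (4 + 256) - 2 = 260 - 2 = 258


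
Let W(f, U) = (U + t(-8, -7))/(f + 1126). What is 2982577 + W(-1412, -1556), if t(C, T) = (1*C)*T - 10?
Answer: 426509266/143 ≈ 2.9826e+6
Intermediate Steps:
t(C, T) = -10 + C*T (t(C, T) = C*T - 10 = -10 + C*T)
W(f, U) = (46 + U)/(1126 + f) (W(f, U) = (U + (-10 - 8*(-7)))/(f + 1126) = (U + (-10 + 56))/(1126 + f) = (U + 46)/(1126 + f) = (46 + U)/(1126 + f))
2982577 + W(-1412, -1556) = 2982577 + (46 - 1556)/(1126 - 1412) = 2982577 - 1510/(-286) = 2982577 - 1/286*(-1510) = 2982577 + 755/143 = 426509266/143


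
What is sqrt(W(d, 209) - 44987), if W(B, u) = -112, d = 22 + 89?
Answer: 3*I*sqrt(5011) ≈ 212.37*I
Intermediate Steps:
d = 111
sqrt(W(d, 209) - 44987) = sqrt(-112 - 44987) = sqrt(-45099) = 3*I*sqrt(5011)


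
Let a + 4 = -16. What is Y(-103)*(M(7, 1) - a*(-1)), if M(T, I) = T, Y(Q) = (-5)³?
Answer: 1625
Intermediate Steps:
a = -20 (a = -4 - 16 = -20)
Y(Q) = -125
Y(-103)*(M(7, 1) - a*(-1)) = -125*(7 - (-20)*(-1)) = -125*(7 - 1*20) = -125*(7 - 20) = -125*(-13) = 1625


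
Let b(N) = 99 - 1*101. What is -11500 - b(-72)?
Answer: -11498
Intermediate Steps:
b(N) = -2 (b(N) = 99 - 101 = -2)
-11500 - b(-72) = -11500 - 1*(-2) = -11500 + 2 = -11498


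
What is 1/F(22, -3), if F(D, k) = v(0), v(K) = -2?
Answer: -½ ≈ -0.50000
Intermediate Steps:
F(D, k) = -2
1/F(22, -3) = 1/(-2) = -½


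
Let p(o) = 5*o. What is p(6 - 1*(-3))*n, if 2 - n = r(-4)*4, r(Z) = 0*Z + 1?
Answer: -90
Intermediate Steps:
r(Z) = 1 (r(Z) = 0 + 1 = 1)
n = -2 (n = 2 - 4 = -2)
p(6 - 1*(-3))*n = (5*(6 - 1*(-3)))*(-2) = (5*(6 + 3))*(-2) = (5*9)*(-2) = 45*(-2) = -90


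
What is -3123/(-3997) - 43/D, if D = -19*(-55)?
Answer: 3091664/4176865 ≈ 0.74019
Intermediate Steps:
D = 1045
-3123/(-3997) - 43/D = -3123/(-3997) - 43/1045 = -3123*(-1/3997) - 43*1/1045 = 3123/3997 - 43/1045 = 3091664/4176865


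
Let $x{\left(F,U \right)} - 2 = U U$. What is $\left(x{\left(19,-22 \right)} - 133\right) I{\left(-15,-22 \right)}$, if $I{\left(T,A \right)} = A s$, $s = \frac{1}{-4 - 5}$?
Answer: $\frac{7766}{9} \approx 862.89$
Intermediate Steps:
$x{\left(F,U \right)} = 2 + U^{2}$ ($x{\left(F,U \right)} = 2 + U U = 2 + U^{2}$)
$s = - \frac{1}{9}$ ($s = \frac{1}{-9} = - \frac{1}{9} \approx -0.11111$)
$I{\left(T,A \right)} = - \frac{A}{9}$ ($I{\left(T,A \right)} = A \left(- \frac{1}{9}\right) = - \frac{A}{9}$)
$\left(x{\left(19,-22 \right)} - 133\right) I{\left(-15,-22 \right)} = \left(\left(2 + \left(-22\right)^{2}\right) - 133\right) \left(\left(- \frac{1}{9}\right) \left(-22\right)\right) = \left(\left(2 + 484\right) - 133\right) \frac{22}{9} = \left(486 - 133\right) \frac{22}{9} = 353 \cdot \frac{22}{9} = \frac{7766}{9}$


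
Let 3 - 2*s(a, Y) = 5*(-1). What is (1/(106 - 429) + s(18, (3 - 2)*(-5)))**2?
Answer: 1666681/104329 ≈ 15.975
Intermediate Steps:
s(a, Y) = 4 (s(a, Y) = 3/2 - 5*(-1)/2 = 3/2 - 1/2*(-5) = 3/2 + 5/2 = 4)
(1/(106 - 429) + s(18, (3 - 2)*(-5)))**2 = (1/(106 - 429) + 4)**2 = (1/(-323) + 4)**2 = (-1/323 + 4)**2 = (1291/323)**2 = 1666681/104329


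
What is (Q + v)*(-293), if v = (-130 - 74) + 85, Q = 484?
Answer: -106945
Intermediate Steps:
v = -119 (v = -204 + 85 = -119)
(Q + v)*(-293) = (484 - 119)*(-293) = 365*(-293) = -106945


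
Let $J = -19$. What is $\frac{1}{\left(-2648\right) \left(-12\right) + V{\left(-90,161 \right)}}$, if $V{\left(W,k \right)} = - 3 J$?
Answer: $\frac{1}{31833} \approx 3.1414 \cdot 10^{-5}$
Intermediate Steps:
$V{\left(W,k \right)} = 57$ ($V{\left(W,k \right)} = \left(-3\right) \left(-19\right) = 57$)
$\frac{1}{\left(-2648\right) \left(-12\right) + V{\left(-90,161 \right)}} = \frac{1}{\left(-2648\right) \left(-12\right) + 57} = \frac{1}{31776 + 57} = \frac{1}{31833}$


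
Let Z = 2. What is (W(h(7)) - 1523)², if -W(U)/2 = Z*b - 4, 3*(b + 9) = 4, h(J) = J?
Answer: 19829209/9 ≈ 2.2032e+6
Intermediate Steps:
b = -23/3 (b = -9 + (⅓)*4 = -9 + 4/3 = -23/3 ≈ -7.6667)
W(U) = 116/3 (W(U) = -2*(2*(-23/3) - 4) = -2*(-46/3 - 4) = -2*(-58/3) = 116/3)
(W(h(7)) - 1523)² = (116/3 - 1523)² = (-4453/3)² = 19829209/9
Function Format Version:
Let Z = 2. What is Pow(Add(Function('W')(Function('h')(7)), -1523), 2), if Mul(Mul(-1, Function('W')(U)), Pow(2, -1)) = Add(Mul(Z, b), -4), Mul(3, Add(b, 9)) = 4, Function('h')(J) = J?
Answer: Rational(19829209, 9) ≈ 2.2032e+6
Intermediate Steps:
b = Rational(-23, 3) (b = Add(-9, Mul(Rational(1, 3), 4)) = Add(-9, Rational(4, 3)) = Rational(-23, 3) ≈ -7.6667)
Function('W')(U) = Rational(116, 3) (Function('W')(U) = Mul(-2, Add(Mul(2, Rational(-23, 3)), -4)) = Mul(-2, Add(Rational(-46, 3), -4)) = Mul(-2, Rational(-58, 3)) = Rational(116, 3))
Pow(Add(Function('W')(Function('h')(7)), -1523), 2) = Pow(Add(Rational(116, 3), -1523), 2) = Pow(Rational(-4453, 3), 2) = Rational(19829209, 9)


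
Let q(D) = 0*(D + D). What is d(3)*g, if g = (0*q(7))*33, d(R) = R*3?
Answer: 0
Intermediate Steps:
q(D) = 0 (q(D) = 0*(2*D) = 0)
d(R) = 3*R
g = 0 (g = (0*0)*33 = 0*33 = 0)
d(3)*g = (3*3)*0 = 9*0 = 0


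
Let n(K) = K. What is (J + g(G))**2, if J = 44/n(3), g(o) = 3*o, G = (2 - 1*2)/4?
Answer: 1936/9 ≈ 215.11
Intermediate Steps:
G = 0 (G = (2 - 2)*(1/4) = 0*(1/4) = 0)
J = 44/3 ≈ 14.667
(J + g(G))**2 = (44/3 + 3*0)**2 = (44/3 + 0)**2 = (44/3)**2 = 1936/9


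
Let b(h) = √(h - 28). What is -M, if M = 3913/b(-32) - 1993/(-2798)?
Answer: -1993/2798 + 3913*I*√15/30 ≈ -0.71229 + 505.17*I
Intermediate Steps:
b(h) = √(-28 + h)
M = 1993/2798 - 3913*I*√15/30 (M = 3913/(√(-28 - 32)) - 1993/(-2798) = 3913/(√(-60)) - 1993*(-1/2798) = 3913/((2*I*√15)) + 1993/2798 = 3913*(-I*√15/30) + 1993/2798 = -3913*I*√15/30 + 1993/2798 = 1993/2798 - 3913*I*√15/30 ≈ 0.71229 - 505.17*I)
-M = -(1993/2798 - 3913*I*√15/30) = -1993/2798 + 3913*I*√15/30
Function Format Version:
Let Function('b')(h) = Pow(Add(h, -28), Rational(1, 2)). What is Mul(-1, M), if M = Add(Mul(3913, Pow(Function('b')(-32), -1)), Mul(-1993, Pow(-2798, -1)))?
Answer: Add(Rational(-1993, 2798), Mul(Rational(3913, 30), I, Pow(15, Rational(1, 2)))) ≈ Add(-0.71229, Mul(505.17, I))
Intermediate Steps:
Function('b')(h) = Pow(Add(-28, h), Rational(1, 2))
M = Add(Rational(1993, 2798), Mul(Rational(-3913, 30), I, Pow(15, Rational(1, 2)))) (M = Add(Mul(3913, Pow(Pow(Add(-28, -32), Rational(1, 2)), -1)), Mul(-1993, Pow(-2798, -1))) = Add(Mul(3913, Pow(Pow(-60, Rational(1, 2)), -1)), Mul(-1993, Rational(-1, 2798))) = Add(Mul(3913, Pow(Mul(2, I, Pow(15, Rational(1, 2))), -1)), Rational(1993, 2798)) = Add(Mul(3913, Mul(Rational(-1, 30), I, Pow(15, Rational(1, 2)))), Rational(1993, 2798)) = Add(Mul(Rational(-3913, 30), I, Pow(15, Rational(1, 2))), Rational(1993, 2798)) = Add(Rational(1993, 2798), Mul(Rational(-3913, 30), I, Pow(15, Rational(1, 2)))) ≈ Add(0.71229, Mul(-505.17, I)))
Mul(-1, M) = Mul(-1, Add(Rational(1993, 2798), Mul(Rational(-3913, 30), I, Pow(15, Rational(1, 2))))) = Add(Rational(-1993, 2798), Mul(Rational(3913, 30), I, Pow(15, Rational(1, 2))))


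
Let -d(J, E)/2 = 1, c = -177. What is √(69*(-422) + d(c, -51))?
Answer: 8*I*√455 ≈ 170.65*I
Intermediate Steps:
d(J, E) = -2 (d(J, E) = -2*1 = -2)
√(69*(-422) + d(c, -51)) = √(69*(-422) - 2) = √(-29118 - 2) = √(-29120) = 8*I*√455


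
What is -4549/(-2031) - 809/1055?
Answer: 3156116/2142705 ≈ 1.4730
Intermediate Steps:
-4549/(-2031) - 809/1055 = -4549*(-1/2031) - 809*1/1055 = 4549/2031 - 809/1055 = 3156116/2142705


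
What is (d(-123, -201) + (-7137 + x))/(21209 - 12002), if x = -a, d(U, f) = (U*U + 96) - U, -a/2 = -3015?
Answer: 727/3069 ≈ 0.23689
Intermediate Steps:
a = 6030 (a = -2*(-3015) = 6030)
d(U, f) = 96 + U² - U (d(U, f) = (U² + 96) - U = (96 + U²) - U = 96 + U² - U)
x = -6030 (x = -1*6030 = -6030)
(d(-123, -201) + (-7137 + x))/(21209 - 12002) = ((96 + (-123)² - 1*(-123)) + (-7137 - 6030))/(21209 - 12002) = ((96 + 15129 + 123) - 13167)/9207 = (15348 - 13167)*(1/9207) = 2181*(1/9207) = 727/3069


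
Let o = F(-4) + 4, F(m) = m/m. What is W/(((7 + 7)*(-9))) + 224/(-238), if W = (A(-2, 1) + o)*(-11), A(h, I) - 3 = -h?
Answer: -73/1071 ≈ -0.068161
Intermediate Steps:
F(m) = 1
A(h, I) = 3 - h
o = 5 (o = 1 + 4 = 5)
W = -110 (W = ((3 - 1*(-2)) + 5)*(-11) = ((3 + 2) + 5)*(-11) = (5 + 5)*(-11) = 10*(-11) = -110)
W/(((7 + 7)*(-9))) + 224/(-238) = -110*(-1/(9*(7 + 7))) + 224/(-238) = -110/(14*(-9)) + 224*(-1/238) = -110/(-126) - 16/17 = -110*(-1/126) - 16/17 = 55/63 - 16/17 = -73/1071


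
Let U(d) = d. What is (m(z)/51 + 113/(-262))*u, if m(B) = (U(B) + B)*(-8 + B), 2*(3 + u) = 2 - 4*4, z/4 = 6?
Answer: -325755/2227 ≈ -146.28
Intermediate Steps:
z = 24 (z = 4*6 = 24)
u = -10 (u = -3 + (2 - 4*4)/2 = -3 + (2 - 16)/2 = -3 + (½)*(-14) = -3 - 7 = -10)
m(B) = 2*B*(-8 + B) (m(B) = (B + B)*(-8 + B) = (2*B)*(-8 + B) = 2*B*(-8 + B))
(m(z)/51 + 113/(-262))*u = ((2*24*(-8 + 24))/51 + 113/(-262))*(-10) = ((2*24*16)*(1/51) + 113*(-1/262))*(-10) = (768*(1/51) - 113/262)*(-10) = (256/17 - 113/262)*(-10) = (65151/4454)*(-10) = -325755/2227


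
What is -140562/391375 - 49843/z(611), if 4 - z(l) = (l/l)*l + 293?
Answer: 775231933/14089500 ≈ 55.022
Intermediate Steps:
z(l) = -289 - l (z(l) = 4 - ((l/l)*l + 293) = 4 - (1*l + 293) = 4 - (l + 293) = 4 - (293 + l) = 4 + (-293 - l) = -289 - l)
-140562/391375 - 49843/z(611) = -140562/391375 - 49843/(-289 - 1*611) = -140562*1/391375 - 49843/(-289 - 611) = -140562/391375 - 49843/(-900) = -140562/391375 - 49843*(-1/900) = -140562/391375 + 49843/900 = 775231933/14089500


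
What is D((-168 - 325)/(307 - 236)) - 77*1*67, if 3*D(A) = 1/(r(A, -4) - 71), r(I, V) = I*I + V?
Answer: -2089802443/405078 ≈ -5159.0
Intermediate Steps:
r(I, V) = V + I² (r(I, V) = I² + V = V + I²)
D(A) = 1/(3*(-75 + A²)) (D(A) = 1/(3*((-4 + A²) - 71)) = 1/(3*(-75 + A²)))
D((-168 - 325)/(307 - 236)) - 77*1*67 = 1/(3*(-75 + ((-168 - 325)/(307 - 236))²)) - 77*1*67 = 1/(3*(-75 + (-493/71)²)) - 77*67 = 1/(3*(-75 + (-493*1/71)²)) - 1*5159 = 1/(3*(-75 + (-493/71)²)) - 5159 = 1/(3*(-75 + 243049/5041)) - 5159 = 1/(3*(-135026/5041)) - 5159 = (⅓)*(-5041/135026) - 5159 = -5041/405078 - 5159 = -2089802443/405078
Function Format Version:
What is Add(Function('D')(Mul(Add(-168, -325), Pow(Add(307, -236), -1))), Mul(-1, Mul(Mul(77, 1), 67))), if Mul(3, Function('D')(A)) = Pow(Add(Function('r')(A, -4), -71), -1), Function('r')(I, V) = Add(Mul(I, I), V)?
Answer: Rational(-2089802443, 405078) ≈ -5159.0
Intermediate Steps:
Function('r')(I, V) = Add(V, Pow(I, 2)) (Function('r')(I, V) = Add(Pow(I, 2), V) = Add(V, Pow(I, 2)))
Function('D')(A) = Mul(Rational(1, 3), Pow(Add(-75, Pow(A, 2)), -1)) (Function('D')(A) = Mul(Rational(1, 3), Pow(Add(Add(-4, Pow(A, 2)), -71), -1)) = Mul(Rational(1, 3), Pow(Add(-75, Pow(A, 2)), -1)))
Add(Function('D')(Mul(Add(-168, -325), Pow(Add(307, -236), -1))), Mul(-1, Mul(Mul(77, 1), 67))) = Add(Mul(Rational(1, 3), Pow(Add(-75, Pow(Mul(Add(-168, -325), Pow(Add(307, -236), -1)), 2)), -1)), Mul(-1, Mul(Mul(77, 1), 67))) = Add(Mul(Rational(1, 3), Pow(Add(-75, Pow(Mul(-493, Pow(71, -1)), 2)), -1)), Mul(-1, Mul(77, 67))) = Add(Mul(Rational(1, 3), Pow(Add(-75, Pow(Mul(-493, Rational(1, 71)), 2)), -1)), Mul(-1, 5159)) = Add(Mul(Rational(1, 3), Pow(Add(-75, Pow(Rational(-493, 71), 2)), -1)), -5159) = Add(Mul(Rational(1, 3), Pow(Add(-75, Rational(243049, 5041)), -1)), -5159) = Add(Mul(Rational(1, 3), Pow(Rational(-135026, 5041), -1)), -5159) = Add(Mul(Rational(1, 3), Rational(-5041, 135026)), -5159) = Add(Rational(-5041, 405078), -5159) = Rational(-2089802443, 405078)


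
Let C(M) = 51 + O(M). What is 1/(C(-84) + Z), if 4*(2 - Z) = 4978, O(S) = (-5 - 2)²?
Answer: -2/2285 ≈ -0.00087527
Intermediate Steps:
O(S) = 49 (O(S) = (-7)² = 49)
Z = -2485/2 (Z = 2 - ¼*4978 = 2 - 2489/2 = -2485/2 ≈ -1242.5)
C(M) = 100 (C(M) = 51 + 49 = 100)
1/(C(-84) + Z) = 1/(100 - 2485/2) = 1/(-2285/2) = -2/2285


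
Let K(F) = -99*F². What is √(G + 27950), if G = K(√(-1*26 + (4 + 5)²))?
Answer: √22505 ≈ 150.02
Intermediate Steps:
G = -5445 (G = -(-2574 + 99*(4 + 5)²) = -99*(√(-26 + 9²))² = -99*(√(-26 + 81))² = -99*(√55)² = -99*55 = -5445)
√(G + 27950) = √(-5445 + 27950) = √22505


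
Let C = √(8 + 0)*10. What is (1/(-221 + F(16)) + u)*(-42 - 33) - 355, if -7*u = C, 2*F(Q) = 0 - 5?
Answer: -52845/149 + 1500*√2/7 ≈ -51.619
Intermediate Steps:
F(Q) = -5/2 (F(Q) = (0 - 5)/2 = (½)*(-5) = -5/2)
C = 20*√2 (C = √8*10 = (2*√2)*10 = 20*√2 ≈ 28.284)
u = -20*√2/7 ≈ -4.0406
(1/(-221 + F(16)) + u)*(-42 - 33) - 355 = (1/(-221 - 5/2) - 20*√2/7)*(-42 - 33) - 355 = (1/(-447/2) - 20*√2/7)*(-75) - 355 = (-2/447 - 20*√2/7)*(-75) - 355 = (50/149 + 1500*√2/7) - 355 = -52845/149 + 1500*√2/7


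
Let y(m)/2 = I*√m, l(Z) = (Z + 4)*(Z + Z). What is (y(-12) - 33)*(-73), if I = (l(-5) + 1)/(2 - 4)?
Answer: 2409 + 1606*I*√3 ≈ 2409.0 + 2781.7*I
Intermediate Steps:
l(Z) = 2*Z*(4 + Z) (l(Z) = (4 + Z)*(2*Z) = 2*Z*(4 + Z))
I = -11/2 (I = (2*(-5)*(4 - 5) + 1)/(2 - 4) = (2*(-5)*(-1) + 1)/(-2) = (10 + 1)*(-½) = 11*(-½) = -11/2 ≈ -5.5000)
y(m) = -11*√m (y(m) = 2*(-11*√m/2) = -11*√m)
(y(-12) - 33)*(-73) = (-22*I*√3 - 33)*(-73) = (-33 - 22*I*√3)*(-73) = 2409 + 1606*I*√3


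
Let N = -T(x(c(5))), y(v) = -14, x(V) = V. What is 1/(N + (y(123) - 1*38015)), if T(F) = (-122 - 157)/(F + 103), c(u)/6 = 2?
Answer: -115/4373056 ≈ -2.6297e-5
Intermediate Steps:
c(u) = 12 (c(u) = 6*2 = 12)
T(F) = -279/(103 + F)
N = 279/115 (N = -(-279)/(103 + 12) = -(-279)/115 = -1*(-279/115) = 279/115 ≈ 2.4261)
1/(N + (y(123) - 1*38015)) = 1/(279/115 + (-14 - 1*38015)) = 1/(279/115 + (-14 - 38015)) = 1/(279/115 - 38029) = 1/(-4373056/115) = -115/4373056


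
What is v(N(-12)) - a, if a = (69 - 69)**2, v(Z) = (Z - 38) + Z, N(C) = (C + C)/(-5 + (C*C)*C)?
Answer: -65806/1733 ≈ -37.972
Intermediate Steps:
N(C) = 2*C/(-5 + C**3) (N(C) = (2*C)/(-5 + C**2*C) = (2*C)/(-5 + C**3) = 2*C/(-5 + C**3))
v(Z) = -38 + 2*Z (v(Z) = (-38 + Z) + Z = -38 + 2*Z)
a = 0 (a = 0**2 = 0)
v(N(-12)) - a = (-38 + 2*(2*(-12)/(-5 + (-12)**3))) - 1*0 = (-38 + 2*(2*(-12)/(-5 - 1728))) + 0 = (-38 + 2*(2*(-12)/(-1733))) + 0 = (-38 + 2*(2*(-12)*(-1/1733))) + 0 = (-38 + 2*(24/1733)) + 0 = (-38 + 48/1733) + 0 = -65806/1733 + 0 = -65806/1733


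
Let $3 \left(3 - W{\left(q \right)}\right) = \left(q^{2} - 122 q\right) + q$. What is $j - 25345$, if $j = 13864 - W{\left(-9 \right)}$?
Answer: $-11094$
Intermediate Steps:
$W{\left(q \right)} = 3 - \frac{q^{2}}{3} + \frac{121 q}{3}$ ($W{\left(q \right)} = 3 - \frac{\left(q^{2} - 122 q\right) + q}{3} = 3 - \frac{q^{2} - 121 q}{3} = 3 - \left(- \frac{121 q}{3} + \frac{q^{2}}{3}\right) = 3 - \frac{q^{2}}{3} + \frac{121 q}{3}$)
$j = 14251$ ($j = 13864 - \left(3 - \frac{\left(-9\right)^{2}}{3} + \frac{121}{3} \left(-9\right)\right) = 13864 - \left(3 - 27 - 363\right) = 13864 - -387 = 13864 + 387 = 14251$)
$j - 25345 = 14251 - 25345 = -11094$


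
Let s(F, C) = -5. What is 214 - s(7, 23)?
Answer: 219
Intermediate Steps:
214 - s(7, 23) = 214 - 1*(-5) = 214 + 5 = 219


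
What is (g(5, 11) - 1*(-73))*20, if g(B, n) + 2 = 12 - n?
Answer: 1440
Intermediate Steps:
g(B, n) = 10 - n (g(B, n) = -2 + (12 - n) = 10 - n)
(g(5, 11) - 1*(-73))*20 = ((10 - 1*11) - 1*(-73))*20 = ((10 - 11) + 73)*20 = (-1 + 73)*20 = 72*20 = 1440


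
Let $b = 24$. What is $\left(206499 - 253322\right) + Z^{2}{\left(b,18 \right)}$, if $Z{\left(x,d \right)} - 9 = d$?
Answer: $-46094$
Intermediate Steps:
$Z{\left(x,d \right)} = 9 + d$
$\left(206499 - 253322\right) + Z^{2}{\left(b,18 \right)} = \left(206499 - 253322\right) + \left(9 + 18\right)^{2} = -46823 + 27^{2} = -46823 + 729 = -46094$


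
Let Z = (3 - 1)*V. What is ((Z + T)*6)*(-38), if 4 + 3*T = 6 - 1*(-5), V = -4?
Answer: 1292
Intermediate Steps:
Z = -8 (Z = (3 - 1)*(-4) = 2*(-4) = -8)
T = 7/3 (T = -4/3 + (6 - 1*(-5))/3 = -4/3 + (6 + 5)/3 = -4/3 + (⅓)*11 = -4/3 + 11/3 = 7/3 ≈ 2.3333)
((Z + T)*6)*(-38) = ((-8 + 7/3)*6)*(-38) = -17/3*6*(-38) = -34*(-38) = 1292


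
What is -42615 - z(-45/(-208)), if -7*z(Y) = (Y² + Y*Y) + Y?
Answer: -6452927055/151424 ≈ -42615.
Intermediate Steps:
z(Y) = -2*Y²/7 - Y/7 (z(Y) = -((Y² + Y*Y) + Y)/7 = -((Y² + Y²) + Y)/7 = -(2*Y² + Y)/7 = -(Y + 2*Y²)/7 = -2*Y²/7 - Y/7)
-42615 - z(-45/(-208)) = -42615 - (-1)*(-45/(-208))*(1 + 2*(-45/(-208)))/7 = -42615 - (-1)*(-45*(-1/208))*(1 + 2*(-45*(-1/208)))/7 = -42615 - (-1)*45*(1 + 2*(45/208))/(7*208) = -42615 - (-1)*45*(1 + 45/104)/(7*208) = -42615 - (-1)*45*149/(7*208*104) = -42615 - 1*(-6705/151424) = -42615 + 6705/151424 = -6452927055/151424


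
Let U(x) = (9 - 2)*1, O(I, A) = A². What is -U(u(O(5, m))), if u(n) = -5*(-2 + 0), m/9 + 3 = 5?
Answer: -7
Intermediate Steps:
m = 18 (m = -27 + 9*5 = -27 + 45 = 18)
u(n) = 10 (u(n) = -5*(-2) = 10)
U(x) = 7 (U(x) = 7*1 = 7)
-U(u(O(5, m))) = -1*7 = -7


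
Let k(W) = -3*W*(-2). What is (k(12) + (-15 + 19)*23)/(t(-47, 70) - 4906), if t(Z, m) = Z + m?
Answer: -164/4883 ≈ -0.033586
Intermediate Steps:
k(W) = 6*W
(k(12) + (-15 + 19)*23)/(t(-47, 70) - 4906) = (6*12 + (-15 + 19)*23)/((-47 + 70) - 4906) = (72 + 4*23)/(23 - 4906) = (72 + 92)/(-4883) = 164*(-1/4883) = -164/4883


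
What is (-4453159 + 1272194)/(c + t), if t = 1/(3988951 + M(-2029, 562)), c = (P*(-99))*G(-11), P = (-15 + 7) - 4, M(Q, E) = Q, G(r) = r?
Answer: 2536451867946/10420219339 ≈ 243.42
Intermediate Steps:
P = -12 (P = -8 - 4 = -12)
c = -13068 (c = -12*(-99)*(-11) = 1188*(-11) = -13068)
t = 1/3986922 (t = 1/(3988951 - 2029) = 1/3986922 ≈ 2.5082e-7)
(-4453159 + 1272194)/(c + t) = (-4453159 + 1272194)/(-13068 + 1/3986922) = -3180965/(-52101096695/3986922) = -3180965*(-3986922/52101096695) = 2536451867946/10420219339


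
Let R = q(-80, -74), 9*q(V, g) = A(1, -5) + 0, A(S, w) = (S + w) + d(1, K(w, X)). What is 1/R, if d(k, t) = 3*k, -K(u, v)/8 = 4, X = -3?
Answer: -9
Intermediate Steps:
K(u, v) = -32 (K(u, v) = -8*4 = -32)
A(S, w) = 3 + S + w (A(S, w) = (S + w) + 3*1 = (S + w) + 3 = 3 + S + w)
q(V, g) = -1/9 (q(V, g) = ((3 + 1 - 5) + 0)/9 = (-1 + 0)/9 = (1/9)*(-1) = -1/9)
R = -1/9 ≈ -0.11111
1/R = 1/(-1/9) = -9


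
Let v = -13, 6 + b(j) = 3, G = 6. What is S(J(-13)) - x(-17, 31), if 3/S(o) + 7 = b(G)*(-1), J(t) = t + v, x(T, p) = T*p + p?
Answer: 1981/4 ≈ 495.25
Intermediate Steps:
b(j) = -3 (b(j) = -6 + 3 = -3)
x(T, p) = p + T*p
J(t) = -13 + t (J(t) = t - 13 = -13 + t)
S(o) = -¾ (S(o) = 3/(-7 - 3*(-1)) = 3/(-7 + 3) = 3/(-4) = 3*(-¼) = -¾)
S(J(-13)) - x(-17, 31) = -¾ - 31*(1 - 17) = -¾ - 31*(-16) = -¾ - 1*(-496) = -¾ + 496 = 1981/4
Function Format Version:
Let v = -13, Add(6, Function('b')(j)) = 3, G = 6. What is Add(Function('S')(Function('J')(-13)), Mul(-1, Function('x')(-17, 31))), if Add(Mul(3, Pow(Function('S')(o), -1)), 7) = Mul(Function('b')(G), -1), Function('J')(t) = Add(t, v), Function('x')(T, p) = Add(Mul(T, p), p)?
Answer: Rational(1981, 4) ≈ 495.25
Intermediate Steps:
Function('b')(j) = -3 (Function('b')(j) = Add(-6, 3) = -3)
Function('x')(T, p) = Add(p, Mul(T, p))
Function('J')(t) = Add(-13, t) (Function('J')(t) = Add(t, -13) = Add(-13, t))
Function('S')(o) = Rational(-3, 4) (Function('S')(o) = Mul(3, Pow(Add(-7, Mul(-3, -1)), -1)) = Mul(3, Pow(Add(-7, 3), -1)) = Mul(3, Pow(-4, -1)) = Mul(3, Rational(-1, 4)) = Rational(-3, 4))
Add(Function('S')(Function('J')(-13)), Mul(-1, Function('x')(-17, 31))) = Add(Rational(-3, 4), Mul(-1, Mul(31, Add(1, -17)))) = Add(Rational(-3, 4), Mul(-1, Mul(31, -16))) = Add(Rational(-3, 4), Mul(-1, -496)) = Add(Rational(-3, 4), 496) = Rational(1981, 4)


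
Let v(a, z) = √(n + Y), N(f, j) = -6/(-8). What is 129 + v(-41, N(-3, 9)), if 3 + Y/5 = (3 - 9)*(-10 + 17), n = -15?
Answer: 129 + 4*I*√15 ≈ 129.0 + 15.492*I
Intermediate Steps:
Y = -225 (Y = -15 + 5*((3 - 9)*(-10 + 17)) = -15 + 5*(-6*7) = -15 + 5*(-42) = -15 - 210 = -225)
N(f, j) = ¾ (N(f, j) = -6*(-⅛) = ¾)
v(a, z) = 4*I*√15 (v(a, z) = √(-15 - 225) = √(-240) = 4*I*√15)
129 + v(-41, N(-3, 9)) = 129 + 4*I*√15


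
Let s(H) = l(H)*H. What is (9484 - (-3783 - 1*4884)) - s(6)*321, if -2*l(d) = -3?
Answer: 15262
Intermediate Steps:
l(d) = 3/2 (l(d) = -1/2*(-3) = 3/2)
s(H) = 3*H/2
(9484 - (-3783 - 1*4884)) - s(6)*321 = (9484 - (-3783 - 1*4884)) - (3/2)*6*321 = (9484 - (-3783 - 4884)) - 9*321 = (9484 - 1*(-8667)) - 1*2889 = (9484 + 8667) - 2889 = 18151 - 2889 = 15262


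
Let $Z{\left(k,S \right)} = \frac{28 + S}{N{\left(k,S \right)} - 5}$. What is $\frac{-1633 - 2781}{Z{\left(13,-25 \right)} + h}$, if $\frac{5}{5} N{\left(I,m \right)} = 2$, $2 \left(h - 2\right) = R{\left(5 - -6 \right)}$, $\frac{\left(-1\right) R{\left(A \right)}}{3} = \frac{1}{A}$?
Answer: $- \frac{97108}{19} \approx -5110.9$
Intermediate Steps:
$R{\left(A \right)} = - \frac{3}{A}$
$h = \frac{41}{22}$ ($h = 2 + \frac{\left(-3\right) \frac{1}{5 - -6}}{2} = 2 + \frac{\left(-3\right) \frac{1}{5 + 6}}{2} = 2 + \frac{\left(-3\right) \frac{1}{11}}{2} = 2 + \frac{1}{2} \left(- \frac{3}{11}\right) = 2 - \frac{3}{22} = \frac{41}{22} \approx 1.8636$)
$N{\left(I,m \right)} = 2$
$Z{\left(k,S \right)} = - \frac{28}{3} - \frac{S}{3}$ ($Z{\left(k,S \right)} = \frac{28 + S}{2 - 5} = \frac{28 + S}{-3} = \left(28 + S\right) \left(- \frac{1}{3}\right) = - \frac{28}{3} - \frac{S}{3}$)
$\frac{-1633 - 2781}{Z{\left(13,-25 \right)} + h} = \frac{-1633 - 2781}{\left(- \frac{28}{3} - - \frac{25}{3}\right) + \frac{41}{22}} = - \frac{4414}{\left(- \frac{28}{3} + \frac{25}{3}\right) + \frac{41}{22}} = - \frac{4414}{-1 + \frac{41}{22}} = - \frac{4414}{\frac{19}{22}} = \left(-4414\right) \frac{22}{19} = - \frac{97108}{19}$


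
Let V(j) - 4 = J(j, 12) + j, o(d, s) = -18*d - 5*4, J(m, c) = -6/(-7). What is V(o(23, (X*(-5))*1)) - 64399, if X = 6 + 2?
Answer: -453797/7 ≈ -64828.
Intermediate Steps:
J(m, c) = 6/7 (J(m, c) = -6*(-⅐) = 6/7)
X = 8
o(d, s) = -20 - 18*d (o(d, s) = -18*d - 20 = -20 - 18*d)
V(j) = 34/7 + j (V(j) = 4 + (6/7 + j) = 34/7 + j)
V(o(23, (X*(-5))*1)) - 64399 = (34/7 + (-20 - 18*23)) - 64399 = (34/7 + (-20 - 414)) - 64399 = (34/7 - 434) - 64399 = -3004/7 - 64399 = -453797/7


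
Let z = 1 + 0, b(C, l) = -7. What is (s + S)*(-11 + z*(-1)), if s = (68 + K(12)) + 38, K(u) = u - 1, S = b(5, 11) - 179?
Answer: 828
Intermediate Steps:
S = -186 (S = -7 - 179 = -186)
K(u) = -1 + u
s = 117 (s = (68 + (-1 + 12)) + 38 = (68 + 11) + 38 = 79 + 38 = 117)
z = 1
(s + S)*(-11 + z*(-1)) = (117 - 186)*(-11 + 1*(-1)) = -69*(-11 - 1) = -69*(-12) = 828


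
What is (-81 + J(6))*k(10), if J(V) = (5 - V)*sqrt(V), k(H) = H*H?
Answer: -8100 - 100*sqrt(6) ≈ -8345.0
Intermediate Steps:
k(H) = H**2
J(V) = sqrt(V)*(5 - V)
(-81 + J(6))*k(10) = (-81 + sqrt(6)*(5 - 1*6))*10**2 = (-81 + sqrt(6)*(5 - 6))*100 = (-81 + sqrt(6)*(-1))*100 = (-81 - sqrt(6))*100 = -8100 - 100*sqrt(6)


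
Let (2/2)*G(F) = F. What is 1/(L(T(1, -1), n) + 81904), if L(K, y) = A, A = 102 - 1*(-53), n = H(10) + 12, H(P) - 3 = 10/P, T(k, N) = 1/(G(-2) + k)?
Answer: 1/82059 ≈ 1.2186e-5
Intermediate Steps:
G(F) = F
T(k, N) = 1/(-2 + k)
H(P) = 3 + 10/P
n = 16 (n = (3 + 10/10) + 12 = (3 + 10*(1/10)) + 12 = (3 + 1) + 12 = 4 + 12 = 16)
A = 155 (A = 102 + 53 = 155)
L(K, y) = 155
1/(L(T(1, -1), n) + 81904) = 1/(155 + 81904) = 1/82059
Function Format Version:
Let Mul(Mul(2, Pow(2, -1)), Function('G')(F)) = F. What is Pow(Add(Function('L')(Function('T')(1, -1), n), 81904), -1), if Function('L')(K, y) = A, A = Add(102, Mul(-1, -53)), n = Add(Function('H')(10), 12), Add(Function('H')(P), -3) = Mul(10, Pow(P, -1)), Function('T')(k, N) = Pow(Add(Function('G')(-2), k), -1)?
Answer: Rational(1, 82059) ≈ 1.2186e-5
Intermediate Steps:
Function('G')(F) = F
Function('T')(k, N) = Pow(Add(-2, k), -1)
Function('H')(P) = Add(3, Mul(10, Pow(P, -1)))
n = 16 (n = Add(Add(3, Mul(10, Pow(10, -1))), 12) = Add(Add(3, Mul(10, Rational(1, 10))), 12) = Add(Add(3, 1), 12) = Add(4, 12) = 16)
A = 155 (A = Add(102, 53) = 155)
Function('L')(K, y) = 155
Pow(Add(Function('L')(Function('T')(1, -1), n), 81904), -1) = Pow(Add(155, 81904), -1) = Pow(82059, -1) = Rational(1, 82059)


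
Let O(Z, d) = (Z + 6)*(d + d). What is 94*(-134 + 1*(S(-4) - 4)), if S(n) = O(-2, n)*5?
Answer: -28012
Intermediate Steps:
O(Z, d) = 2*d*(6 + Z) (O(Z, d) = (6 + Z)*(2*d) = 2*d*(6 + Z))
S(n) = 40*n (S(n) = (2*n*(6 - 2))*5 = (2*n*4)*5 = (8*n)*5 = 40*n)
94*(-134 + 1*(S(-4) - 4)) = 94*(-134 + 1*(40*(-4) - 4)) = 94*(-134 + 1*(-160 - 4)) = 94*(-134 + 1*(-164)) = 94*(-134 - 164) = 94*(-298) = -28012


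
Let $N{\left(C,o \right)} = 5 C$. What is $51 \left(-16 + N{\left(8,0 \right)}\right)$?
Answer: $1224$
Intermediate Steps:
$51 \left(-16 + N{\left(8,0 \right)}\right) = 51 \left(-16 + 5 \cdot 8\right) = 51 \left(-16 + 40\right) = 51 \cdot 24 = 1224$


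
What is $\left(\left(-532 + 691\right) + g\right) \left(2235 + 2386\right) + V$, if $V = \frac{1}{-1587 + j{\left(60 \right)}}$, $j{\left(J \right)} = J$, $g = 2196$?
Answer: $\frac{16617508784}{1527} \approx 1.0882 \cdot 10^{7}$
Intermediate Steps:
$V = - \frac{1}{1527}$ ($V = \frac{1}{-1587 + 60} = \frac{1}{-1527} = - \frac{1}{1527} \approx -0.00065488$)
$\left(\left(-532 + 691\right) + g\right) \left(2235 + 2386\right) + V = \left(\left(-532 + 691\right) + 2196\right) \left(2235 + 2386\right) - \frac{1}{1527} = \left(159 + 2196\right) 4621 - \frac{1}{1527} = 2355 \cdot 4621 - \frac{1}{1527} = 10882455 - \frac{1}{1527} = \frac{16617508784}{1527}$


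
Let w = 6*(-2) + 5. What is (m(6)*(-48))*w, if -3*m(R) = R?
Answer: -672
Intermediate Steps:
m(R) = -R/3
w = -7 (w = -12 + 5 = -7)
(m(6)*(-48))*w = (-1/3*6*(-48))*(-7) = -2*(-48)*(-7) = 96*(-7) = -672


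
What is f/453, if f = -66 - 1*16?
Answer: -82/453 ≈ -0.18102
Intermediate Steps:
f = -82 (f = -66 - 16 = -82)
f/453 = -82/453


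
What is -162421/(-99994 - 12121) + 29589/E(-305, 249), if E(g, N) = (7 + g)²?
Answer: 17741005219/9956260460 ≈ 1.7819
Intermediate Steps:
-162421/(-99994 - 12121) + 29589/E(-305, 249) = -162421/(-99994 - 12121) + 29589/((7 - 305)²) = -162421/(-112115) + 29589/((-298)²) = -162421*(-1/112115) + 29589/88804 = 162421/112115 + 29589*(1/88804) = 162421/112115 + 29589/88804 = 17741005219/9956260460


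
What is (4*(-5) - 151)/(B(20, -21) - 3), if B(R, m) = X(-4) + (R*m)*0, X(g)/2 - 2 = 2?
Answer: -171/5 ≈ -34.200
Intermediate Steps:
X(g) = 8 (X(g) = 4 + 2*2 = 4 + 4 = 8)
B(R, m) = 8 (B(R, m) = 8 + (R*m)*0 = 8 + 0 = 8)
(4*(-5) - 151)/(B(20, -21) - 3) = (4*(-5) - 151)/(8 - 3) = (-20 - 151)/5 = -171*⅕ = -171/5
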